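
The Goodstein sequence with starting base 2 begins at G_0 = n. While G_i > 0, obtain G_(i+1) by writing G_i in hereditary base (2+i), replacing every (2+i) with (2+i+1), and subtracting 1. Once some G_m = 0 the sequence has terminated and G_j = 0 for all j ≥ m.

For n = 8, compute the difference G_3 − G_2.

5757

step 0: 8 = 2^(2 + 1); sub 3 for 2: 3^(3 + 1); = 81; G_1 = 81−1 = 80
step 1: 80 = 2·3^3 + 2·3^2 + 2·3 + 2; sub 4 for 3: 2·4^4 + 2·4^2 + 2·4 + 2; = 554; G_2 = 554−1 = 553
step 2: 553 = 2·4^4 + 2·4^2 + 2·4 + 1; sub 5 for 4: 2·5^5 + 2·5^2 + 2·5 + 1; = 6311; G_3 = 6311−1 = 6310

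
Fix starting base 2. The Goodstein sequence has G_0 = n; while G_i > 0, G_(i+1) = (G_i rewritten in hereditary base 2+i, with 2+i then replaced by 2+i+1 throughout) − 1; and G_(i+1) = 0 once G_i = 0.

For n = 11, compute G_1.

84

[0] 11 ≡ 2^(2 + 1) + 2 + 1 (base 2). Lift 3: 85. −1: 84.
[1] 84 ≡ 3^(3 + 1) + 3 (base 3). Lift 4: 1028. −1: 1027.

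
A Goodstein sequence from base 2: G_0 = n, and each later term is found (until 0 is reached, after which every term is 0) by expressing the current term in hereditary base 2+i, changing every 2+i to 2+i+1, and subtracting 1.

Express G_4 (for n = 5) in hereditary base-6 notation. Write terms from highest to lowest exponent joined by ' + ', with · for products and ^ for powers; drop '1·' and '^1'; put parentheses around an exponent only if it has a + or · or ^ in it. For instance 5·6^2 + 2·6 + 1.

3·6^3 + 3·6^2 + 3·6 + 1

5 —HB2→ 2^2 + 1 —bump→ 3^3 + 1 = 28 —(−1)→ 27
27 —HB3→ 3^3 —bump→ 4^4 = 256 —(−1)→ 255
255 —HB4→ 3·4^3 + 3·4^2 + 3·4 + 3 —bump→ 3·5^3 + 3·5^2 + 3·5 + 3 = 468 —(−1)→ 467
467 —HB5→ 3·5^3 + 3·5^2 + 3·5 + 2 —bump→ 3·6^3 + 3·6^2 + 3·6 + 2 = 776 —(−1)→ 775
775 —HB6→ 3·6^3 + 3·6^2 + 3·6 + 1 —bump→ 3·7^3 + 3·7^2 + 3·7 + 1 = 1198 —(−1)→ 1197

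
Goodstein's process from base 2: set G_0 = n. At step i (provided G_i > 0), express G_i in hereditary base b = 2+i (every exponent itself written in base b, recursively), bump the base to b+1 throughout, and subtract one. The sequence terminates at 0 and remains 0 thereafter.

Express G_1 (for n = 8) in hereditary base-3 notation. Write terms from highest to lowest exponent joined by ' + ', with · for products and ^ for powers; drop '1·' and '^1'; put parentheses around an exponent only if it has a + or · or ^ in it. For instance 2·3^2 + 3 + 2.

8 —HB2→ 2^(2 + 1) —bump→ 3^(3 + 1) = 81 —(−1)→ 80
80 —HB3→ 2·3^3 + 2·3^2 + 2·3 + 2 —bump→ 2·4^4 + 2·4^2 + 2·4 + 2 = 554 —(−1)→ 553

2·3^3 + 2·3^2 + 2·3 + 2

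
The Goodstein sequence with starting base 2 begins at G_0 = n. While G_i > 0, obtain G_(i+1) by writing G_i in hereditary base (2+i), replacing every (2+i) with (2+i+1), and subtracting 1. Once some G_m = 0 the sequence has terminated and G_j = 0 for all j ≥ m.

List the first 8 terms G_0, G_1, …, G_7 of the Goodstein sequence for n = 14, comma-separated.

14, 110, 1281, 18750, 326591, 5862840, 134404971, 3487116548

i=0: 14 = 2^(2 + 1) + 2^2 + 2 (b=2); 2→3: 3^(3 + 1) + 3^3 + 3 = 111; 111−1 = 110
i=1: 110 = 3^(3 + 1) + 3^3 + 2 (b=3); 3→4: 4^(4 + 1) + 4^4 + 2 = 1282; 1282−1 = 1281
i=2: 1281 = 4^(4 + 1) + 4^4 + 1 (b=4); 4→5: 5^(5 + 1) + 5^5 + 1 = 18751; 18751−1 = 18750
i=3: 18750 = 5^(5 + 1) + 5^5 (b=5); 5→6: 6^(6 + 1) + 6^6 = 326592; 326592−1 = 326591
i=4: 326591 = 6^(6 + 1) + 5·6^5 + 5·6^4 + 5·6^3 + 5·6^2 + 5·6 + 5 (b=6); 6→7: 7^(7 + 1) + 5·7^5 + 5·7^4 + 5·7^3 + 5·7^2 + 5·7 + 5 = 5862841; 5862841−1 = 5862840
i=5: 5862840 = 7^(7 + 1) + 5·7^5 + 5·7^4 + 5·7^3 + 5·7^2 + 5·7 + 4 (b=7); 7→8: 8^(8 + 1) + 5·8^5 + 5·8^4 + 5·8^3 + 5·8^2 + 5·8 + 4 = 134404972; 134404972−1 = 134404971
i=6: 134404971 = 8^(8 + 1) + 5·8^5 + 5·8^4 + 5·8^3 + 5·8^2 + 5·8 + 3 (b=8); 8→9: 9^(9 + 1) + 5·9^5 + 5·9^4 + 5·9^3 + 5·9^2 + 5·9 + 3 = 3487116549; 3487116549−1 = 3487116548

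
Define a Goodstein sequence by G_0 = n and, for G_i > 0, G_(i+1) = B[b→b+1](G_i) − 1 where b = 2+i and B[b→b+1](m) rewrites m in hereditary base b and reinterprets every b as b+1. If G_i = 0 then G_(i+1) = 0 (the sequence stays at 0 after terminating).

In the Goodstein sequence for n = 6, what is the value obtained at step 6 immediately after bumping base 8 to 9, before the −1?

base 2: 6 = 2^2 + 2; at 3: 3^3 + 3 = 30; next = 29
base 3: 29 = 3^3 + 2; at 4: 4^4 + 2 = 258; next = 257
base 4: 257 = 4^4 + 1; at 5: 5^5 + 1 = 3126; next = 3125
base 5: 3125 = 5^5; at 6: 6^6 = 46656; next = 46655
base 6: 46655 = 5·6^5 + 5·6^4 + 5·6^3 + 5·6^2 + 5·6 + 5; at 7: 5·7^5 + 5·7^4 + 5·7^3 + 5·7^2 + 5·7 + 5 = 98040; next = 98039
base 7: 98039 = 5·7^5 + 5·7^4 + 5·7^3 + 5·7^2 + 5·7 + 4; at 8: 5·8^5 + 5·8^4 + 5·8^3 + 5·8^2 + 5·8 + 4 = 187244; next = 187243
base 8: 187243 = 5·8^5 + 5·8^4 + 5·8^3 + 5·8^2 + 5·8 + 3; at 9: 5·9^5 + 5·9^4 + 5·9^3 + 5·9^2 + 5·9 + 3 = 332148; next = 332147

332148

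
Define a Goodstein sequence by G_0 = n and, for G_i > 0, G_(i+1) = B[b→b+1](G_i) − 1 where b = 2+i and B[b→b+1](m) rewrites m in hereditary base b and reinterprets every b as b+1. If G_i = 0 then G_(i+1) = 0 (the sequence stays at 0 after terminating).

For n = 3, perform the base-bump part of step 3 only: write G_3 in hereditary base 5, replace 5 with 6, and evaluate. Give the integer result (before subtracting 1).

step 0: 3 = 2 + 1; sub 3 for 2: 3 + 1; = 4; G_1 = 4−1 = 3
step 1: 3 = 3; sub 4 for 3: 4; = 4; G_2 = 4−1 = 3
step 2: 3 = 3; sub 5 for 4: 3; = 3; G_3 = 3−1 = 2

2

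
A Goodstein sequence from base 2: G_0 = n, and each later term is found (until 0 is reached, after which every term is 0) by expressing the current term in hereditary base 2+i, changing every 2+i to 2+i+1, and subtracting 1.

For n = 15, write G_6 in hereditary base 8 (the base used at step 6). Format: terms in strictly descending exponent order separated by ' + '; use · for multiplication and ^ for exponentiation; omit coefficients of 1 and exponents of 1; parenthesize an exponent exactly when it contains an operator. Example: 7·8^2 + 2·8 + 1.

8^(8 + 1) + 7·8^7 + 7·8^6 + 7·8^5 + 7·8^4 + 7·8^3 + 7·8^2 + 7·8 + 7

step 0: 15 = 2^(2 + 1) + 2^2 + 2 + 1; sub 3 for 2: 3^(3 + 1) + 3^3 + 3 + 1; = 112; G_1 = 112−1 = 111
step 1: 111 = 3^(3 + 1) + 3^3 + 3; sub 4 for 3: 4^(4 + 1) + 4^4 + 4; = 1284; G_2 = 1284−1 = 1283
step 2: 1283 = 4^(4 + 1) + 4^4 + 3; sub 5 for 4: 5^(5 + 1) + 5^5 + 3; = 18753; G_3 = 18753−1 = 18752
step 3: 18752 = 5^(5 + 1) + 5^5 + 2; sub 6 for 5: 6^(6 + 1) + 6^6 + 2; = 326594; G_4 = 326594−1 = 326593
step 4: 326593 = 6^(6 + 1) + 6^6 + 1; sub 7 for 6: 7^(7 + 1) + 7^7 + 1; = 6588345; G_5 = 6588345−1 = 6588344
step 5: 6588344 = 7^(7 + 1) + 7^7; sub 8 for 7: 8^(8 + 1) + 8^8; = 150994944; G_6 = 150994944−1 = 150994943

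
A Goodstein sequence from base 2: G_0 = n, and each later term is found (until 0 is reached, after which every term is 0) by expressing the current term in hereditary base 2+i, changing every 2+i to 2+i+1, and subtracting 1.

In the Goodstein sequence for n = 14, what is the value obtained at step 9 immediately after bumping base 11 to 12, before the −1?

106993206736332

[0] 14 ≡ 2^(2 + 1) + 2^2 + 2 (base 2). Lift 3: 111. −1: 110.
[1] 110 ≡ 3^(3 + 1) + 3^3 + 2 (base 3). Lift 4: 1282. −1: 1281.
[2] 1281 ≡ 4^(4 + 1) + 4^4 + 1 (base 4). Lift 5: 18751. −1: 18750.
[3] 18750 ≡ 5^(5 + 1) + 5^5 (base 5). Lift 6: 326592. −1: 326591.
[4] 326591 ≡ 6^(6 + 1) + 5·6^5 + 5·6^4 + 5·6^3 + 5·6^2 + 5·6 + 5 (base 6). Lift 7: 5862841. −1: 5862840.
[5] 5862840 ≡ 7^(7 + 1) + 5·7^5 + 5·7^4 + 5·7^3 + 5·7^2 + 5·7 + 4 (base 7). Lift 8: 134404972. −1: 134404971.
[6] 134404971 ≡ 8^(8 + 1) + 5·8^5 + 5·8^4 + 5·8^3 + 5·8^2 + 5·8 + 3 (base 8). Lift 9: 3487116549. −1: 3487116548.
[7] 3487116548 ≡ 9^(9 + 1) + 5·9^5 + 5·9^4 + 5·9^3 + 5·9^2 + 5·9 + 2 (base 9). Lift 10: 100000555552. −1: 100000555551.
[8] 100000555551 ≡ 10^(10 + 1) + 5·10^5 + 5·10^4 + 5·10^3 + 5·10^2 + 5·10 + 1 (base 10). Lift 11: 3138429262497. −1: 3138429262496.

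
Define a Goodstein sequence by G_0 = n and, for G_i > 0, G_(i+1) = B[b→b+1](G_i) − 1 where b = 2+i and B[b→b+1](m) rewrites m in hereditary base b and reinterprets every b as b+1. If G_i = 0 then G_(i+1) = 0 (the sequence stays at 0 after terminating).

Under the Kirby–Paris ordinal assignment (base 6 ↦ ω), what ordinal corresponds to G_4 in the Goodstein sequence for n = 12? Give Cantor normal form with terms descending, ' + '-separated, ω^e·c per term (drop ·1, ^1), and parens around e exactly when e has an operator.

ω^(ω + 1) + ω^2·2 + ω + 5

(0) 12|_2 = 2^(2 + 1) + 2^2 ↦ 3^(3 + 1) + 3^3|_3 = 108 ⇒ 107
(1) 107|_3 = 3^(3 + 1) + 2·3^2 + 2·3 + 2 ↦ 4^(4 + 1) + 2·4^2 + 2·4 + 2|_4 = 1066 ⇒ 1065
(2) 1065|_4 = 4^(4 + 1) + 2·4^2 + 2·4 + 1 ↦ 5^(5 + 1) + 2·5^2 + 2·5 + 1|_5 = 15686 ⇒ 15685
(3) 15685|_5 = 5^(5 + 1) + 2·5^2 + 2·5 ↦ 6^(6 + 1) + 2·6^2 + 2·6|_6 = 280020 ⇒ 280019
(4) 280019|_6 = 6^(6 + 1) + 2·6^2 + 6 + 5 ↦ 7^(7 + 1) + 2·7^2 + 7 + 5|_7 = 5764911 ⇒ 5764910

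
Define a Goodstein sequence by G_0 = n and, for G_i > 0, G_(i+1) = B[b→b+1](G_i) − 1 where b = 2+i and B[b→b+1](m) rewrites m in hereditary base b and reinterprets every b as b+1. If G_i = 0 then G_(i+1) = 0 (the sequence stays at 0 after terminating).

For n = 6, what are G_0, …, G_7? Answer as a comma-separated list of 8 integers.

6, 29, 257, 3125, 46655, 98039, 187243, 332147

(0) 6|_2 = 2^2 + 2 ↦ 3^3 + 3|_3 = 30 ⇒ 29
(1) 29|_3 = 3^3 + 2 ↦ 4^4 + 2|_4 = 258 ⇒ 257
(2) 257|_4 = 4^4 + 1 ↦ 5^5 + 1|_5 = 3126 ⇒ 3125
(3) 3125|_5 = 5^5 ↦ 6^6|_6 = 46656 ⇒ 46655
(4) 46655|_6 = 5·6^5 + 5·6^4 + 5·6^3 + 5·6^2 + 5·6 + 5 ↦ 5·7^5 + 5·7^4 + 5·7^3 + 5·7^2 + 5·7 + 5|_7 = 98040 ⇒ 98039
(5) 98039|_7 = 5·7^5 + 5·7^4 + 5·7^3 + 5·7^2 + 5·7 + 4 ↦ 5·8^5 + 5·8^4 + 5·8^3 + 5·8^2 + 5·8 + 4|_8 = 187244 ⇒ 187243
(6) 187243|_8 = 5·8^5 + 5·8^4 + 5·8^3 + 5·8^2 + 5·8 + 3 ↦ 5·9^5 + 5·9^4 + 5·9^3 + 5·9^2 + 5·9 + 3|_9 = 332148 ⇒ 332147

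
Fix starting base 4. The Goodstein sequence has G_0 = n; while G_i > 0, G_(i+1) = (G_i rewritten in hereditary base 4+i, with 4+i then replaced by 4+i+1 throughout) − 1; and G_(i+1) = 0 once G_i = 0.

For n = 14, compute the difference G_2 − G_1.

2

G_0 = 14. HB_4(14) = 3·4 + 2. Bump = 17. G_1 = 16.
G_1 = 16. HB_5(16) = 3·5 + 1. Bump = 19. G_2 = 18.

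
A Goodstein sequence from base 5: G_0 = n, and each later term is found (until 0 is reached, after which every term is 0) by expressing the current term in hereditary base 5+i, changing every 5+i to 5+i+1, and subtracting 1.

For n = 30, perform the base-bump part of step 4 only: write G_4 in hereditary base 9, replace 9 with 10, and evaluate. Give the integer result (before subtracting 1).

i=0: 30 = 5^2 + 5 (b=5); 5→6: 6^2 + 6 = 42; 42−1 = 41
i=1: 41 = 6^2 + 5 (b=6); 6→7: 7^2 + 5 = 54; 54−1 = 53
i=2: 53 = 7^2 + 4 (b=7); 7→8: 8^2 + 4 = 68; 68−1 = 67
i=3: 67 = 8^2 + 3 (b=8); 8→9: 9^2 + 3 = 84; 84−1 = 83
i=4: 83 = 9^2 + 2 (b=9); 9→10: 10^2 + 2 = 102; 102−1 = 101

102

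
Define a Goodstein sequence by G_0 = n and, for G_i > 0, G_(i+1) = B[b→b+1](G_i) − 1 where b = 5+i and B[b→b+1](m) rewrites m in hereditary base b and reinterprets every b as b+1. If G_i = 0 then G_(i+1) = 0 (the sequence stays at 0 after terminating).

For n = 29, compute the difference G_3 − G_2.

G_0 = 29. HB_5(29) = 5^2 + 4. Bump = 40. G_1 = 39.
G_1 = 39. HB_6(39) = 6^2 + 3. Bump = 52. G_2 = 51.
G_2 = 51. HB_7(51) = 7^2 + 2. Bump = 66. G_3 = 65.

14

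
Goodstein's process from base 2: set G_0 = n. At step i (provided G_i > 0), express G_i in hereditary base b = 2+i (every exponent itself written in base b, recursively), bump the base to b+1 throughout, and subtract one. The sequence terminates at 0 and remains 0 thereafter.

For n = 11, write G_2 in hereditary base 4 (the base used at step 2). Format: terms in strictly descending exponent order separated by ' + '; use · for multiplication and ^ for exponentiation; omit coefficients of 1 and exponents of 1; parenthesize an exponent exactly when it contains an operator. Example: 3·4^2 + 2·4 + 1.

4^(4 + 1) + 3

[0] 11 ≡ 2^(2 + 1) + 2 + 1 (base 2). Lift 3: 85. −1: 84.
[1] 84 ≡ 3^(3 + 1) + 3 (base 3). Lift 4: 1028. −1: 1027.
[2] 1027 ≡ 4^(4 + 1) + 3 (base 4). Lift 5: 15628. −1: 15627.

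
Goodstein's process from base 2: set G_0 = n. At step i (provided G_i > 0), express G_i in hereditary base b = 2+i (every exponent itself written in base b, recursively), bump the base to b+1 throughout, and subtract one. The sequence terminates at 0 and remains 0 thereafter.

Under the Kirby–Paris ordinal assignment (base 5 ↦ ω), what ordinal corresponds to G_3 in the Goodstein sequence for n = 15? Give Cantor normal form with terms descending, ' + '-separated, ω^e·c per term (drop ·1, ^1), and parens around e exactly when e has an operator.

ω^(ω + 1) + ω^ω + 2

G_0 = 15. HB_2(15) = 2^(2 + 1) + 2^2 + 2 + 1. Bump = 112. G_1 = 111.
G_1 = 111. HB_3(111) = 3^(3 + 1) + 3^3 + 3. Bump = 1284. G_2 = 1283.
G_2 = 1283. HB_4(1283) = 4^(4 + 1) + 4^4 + 3. Bump = 18753. G_3 = 18752.
G_3 = 18752. HB_5(18752) = 5^(5 + 1) + 5^5 + 2. Bump = 326594. G_4 = 326593.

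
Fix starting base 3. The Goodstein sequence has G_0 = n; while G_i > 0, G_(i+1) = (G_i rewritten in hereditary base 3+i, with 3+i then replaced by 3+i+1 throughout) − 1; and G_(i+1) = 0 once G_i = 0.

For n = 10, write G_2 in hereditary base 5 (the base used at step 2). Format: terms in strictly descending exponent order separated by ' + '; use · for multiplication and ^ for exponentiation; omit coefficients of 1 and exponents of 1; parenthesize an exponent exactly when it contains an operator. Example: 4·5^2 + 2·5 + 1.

4·5 + 4

10 —HB3→ 3^2 + 1 —bump→ 4^2 + 1 = 17 —(−1)→ 16
16 —HB4→ 4^2 —bump→ 5^2 = 25 —(−1)→ 24
24 —HB5→ 4·5 + 4 —bump→ 4·6 + 4 = 28 —(−1)→ 27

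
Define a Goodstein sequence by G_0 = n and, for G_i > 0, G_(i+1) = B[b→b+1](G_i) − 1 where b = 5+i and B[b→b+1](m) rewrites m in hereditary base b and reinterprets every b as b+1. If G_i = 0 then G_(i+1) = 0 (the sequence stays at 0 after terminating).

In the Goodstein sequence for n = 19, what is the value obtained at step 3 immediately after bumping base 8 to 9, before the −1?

28

[0] 19 ≡ 3·5 + 4 (base 5). Lift 6: 22. −1: 21.
[1] 21 ≡ 3·6 + 3 (base 6). Lift 7: 24. −1: 23.
[2] 23 ≡ 3·7 + 2 (base 7). Lift 8: 26. −1: 25.
[3] 25 ≡ 3·8 + 1 (base 8). Lift 9: 28. −1: 27.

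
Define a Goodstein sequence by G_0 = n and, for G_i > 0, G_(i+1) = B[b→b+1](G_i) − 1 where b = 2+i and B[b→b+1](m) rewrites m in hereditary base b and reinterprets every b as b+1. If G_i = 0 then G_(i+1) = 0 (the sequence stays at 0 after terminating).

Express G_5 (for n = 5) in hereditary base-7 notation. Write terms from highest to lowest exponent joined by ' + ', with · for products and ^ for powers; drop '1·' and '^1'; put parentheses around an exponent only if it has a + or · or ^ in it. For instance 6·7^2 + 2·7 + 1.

step 0: 5 = 2^2 + 1; sub 3 for 2: 3^3 + 1; = 28; G_1 = 28−1 = 27
step 1: 27 = 3^3; sub 4 for 3: 4^4; = 256; G_2 = 256−1 = 255
step 2: 255 = 3·4^3 + 3·4^2 + 3·4 + 3; sub 5 for 4: 3·5^3 + 3·5^2 + 3·5 + 3; = 468; G_3 = 468−1 = 467
step 3: 467 = 3·5^3 + 3·5^2 + 3·5 + 2; sub 6 for 5: 3·6^3 + 3·6^2 + 3·6 + 2; = 776; G_4 = 776−1 = 775
step 4: 775 = 3·6^3 + 3·6^2 + 3·6 + 1; sub 7 for 6: 3·7^3 + 3·7^2 + 3·7 + 1; = 1198; G_5 = 1198−1 = 1197

3·7^3 + 3·7^2 + 3·7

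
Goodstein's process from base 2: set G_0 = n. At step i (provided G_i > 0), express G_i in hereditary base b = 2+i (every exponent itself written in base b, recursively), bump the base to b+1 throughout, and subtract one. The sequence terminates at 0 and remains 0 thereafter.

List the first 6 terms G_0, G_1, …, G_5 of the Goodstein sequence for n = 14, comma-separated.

G_0=14  [base 2] 2^(2 + 1) + 2^2 + 2  →[2↦3]→  3^(3 + 1) + 3^3 + 3 = 111  −1 ⇒ G_1=110
G_1=110  [base 3] 3^(3 + 1) + 3^3 + 2  →[3↦4]→  4^(4 + 1) + 4^4 + 2 = 1282  −1 ⇒ G_2=1281
G_2=1281  [base 4] 4^(4 + 1) + 4^4 + 1  →[4↦5]→  5^(5 + 1) + 5^5 + 1 = 18751  −1 ⇒ G_3=18750
G_3=18750  [base 5] 5^(5 + 1) + 5^5  →[5↦6]→  6^(6 + 1) + 6^6 = 326592  −1 ⇒ G_4=326591
G_4=326591  [base 6] 6^(6 + 1) + 5·6^5 + 5·6^4 + 5·6^3 + 5·6^2 + 5·6 + 5  →[6↦7]→  7^(7 + 1) + 5·7^5 + 5·7^4 + 5·7^3 + 5·7^2 + 5·7 + 5 = 5862841  −1 ⇒ G_5=5862840

14, 110, 1281, 18750, 326591, 5862840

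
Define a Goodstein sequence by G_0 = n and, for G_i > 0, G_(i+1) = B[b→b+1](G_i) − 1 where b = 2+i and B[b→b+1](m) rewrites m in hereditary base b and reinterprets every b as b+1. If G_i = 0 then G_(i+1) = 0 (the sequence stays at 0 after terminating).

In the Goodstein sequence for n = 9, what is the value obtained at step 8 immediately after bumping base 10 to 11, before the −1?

i=0: 9 = 2^(2 + 1) + 1 (b=2); 2→3: 3^(3 + 1) + 1 = 82; 82−1 = 81
i=1: 81 = 3^(3 + 1) (b=3); 3→4: 4^(4 + 1) = 1024; 1024−1 = 1023
i=2: 1023 = 3·4^4 + 3·4^3 + 3·4^2 + 3·4 + 3 (b=4); 4→5: 3·5^5 + 3·5^3 + 3·5^2 + 3·5 + 3 = 9843; 9843−1 = 9842
i=3: 9842 = 3·5^5 + 3·5^3 + 3·5^2 + 3·5 + 2 (b=5); 5→6: 3·6^6 + 3·6^3 + 3·6^2 + 3·6 + 2 = 140744; 140744−1 = 140743
i=4: 140743 = 3·6^6 + 3·6^3 + 3·6^2 + 3·6 + 1 (b=6); 6→7: 3·7^7 + 3·7^3 + 3·7^2 + 3·7 + 1 = 2471827; 2471827−1 = 2471826
i=5: 2471826 = 3·7^7 + 3·7^3 + 3·7^2 + 3·7 (b=7); 7→8: 3·8^8 + 3·8^3 + 3·8^2 + 3·8 = 50333400; 50333400−1 = 50333399
i=6: 50333399 = 3·8^8 + 3·8^3 + 3·8^2 + 2·8 + 7 (b=8); 8→9: 3·9^9 + 3·9^3 + 3·9^2 + 2·9 + 7 = 1162263922; 1162263922−1 = 1162263921
i=7: 1162263921 = 3·9^9 + 3·9^3 + 3·9^2 + 2·9 + 6 (b=9); 9→10: 3·10^10 + 3·10^3 + 3·10^2 + 2·10 + 6 = 30000003326; 30000003326−1 = 30000003325

855935016216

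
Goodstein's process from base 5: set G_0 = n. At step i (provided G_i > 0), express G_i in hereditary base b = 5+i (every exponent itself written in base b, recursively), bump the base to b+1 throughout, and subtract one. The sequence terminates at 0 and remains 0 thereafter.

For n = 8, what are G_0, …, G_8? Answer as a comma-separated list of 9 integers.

G_0 = 8. HB_5(8) = 5 + 3. Bump = 9. G_1 = 8.
G_1 = 8. HB_6(8) = 6 + 2. Bump = 9. G_2 = 8.
G_2 = 8. HB_7(8) = 7 + 1. Bump = 9. G_3 = 8.
G_3 = 8. HB_8(8) = 8. Bump = 9. G_4 = 8.
G_4 = 8. HB_9(8) = 8. Bump = 8. G_5 = 7.
G_5 = 7. HB_10(7) = 7. Bump = 7. G_6 = 6.
G_6 = 6. HB_11(6) = 6. Bump = 6. G_7 = 5.
G_7 = 5. HB_12(5) = 5. Bump = 5. G_8 = 4.

8, 8, 8, 8, 8, 7, 6, 5, 4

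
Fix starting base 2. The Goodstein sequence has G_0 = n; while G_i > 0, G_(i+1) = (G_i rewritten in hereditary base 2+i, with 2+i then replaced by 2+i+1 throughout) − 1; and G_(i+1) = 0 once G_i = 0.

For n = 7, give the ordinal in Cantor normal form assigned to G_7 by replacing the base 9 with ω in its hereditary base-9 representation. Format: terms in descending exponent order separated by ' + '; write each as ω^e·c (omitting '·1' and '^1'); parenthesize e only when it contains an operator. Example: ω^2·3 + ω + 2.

(0) 7|_2 = 2^2 + 2 + 1 ↦ 3^3 + 3 + 1|_3 = 31 ⇒ 30
(1) 30|_3 = 3^3 + 3 ↦ 4^4 + 4|_4 = 260 ⇒ 259
(2) 259|_4 = 4^4 + 3 ↦ 5^5 + 3|_5 = 3128 ⇒ 3127
(3) 3127|_5 = 5^5 + 2 ↦ 6^6 + 2|_6 = 46658 ⇒ 46657
(4) 46657|_6 = 6^6 + 1 ↦ 7^7 + 1|_7 = 823544 ⇒ 823543
(5) 823543|_7 = 7^7 ↦ 8^8|_8 = 16777216 ⇒ 16777215
(6) 16777215|_8 = 7·8^7 + 7·8^6 + 7·8^5 + 7·8^4 + 7·8^3 + 7·8^2 + 7·8 + 7 ↦ 7·9^7 + 7·9^6 + 7·9^5 + 7·9^4 + 7·9^3 + 7·9^2 + 7·9 + 7|_9 = 37665880 ⇒ 37665879

ω^7·7 + ω^6·7 + ω^5·7 + ω^4·7 + ω^3·7 + ω^2·7 + ω·7 + 6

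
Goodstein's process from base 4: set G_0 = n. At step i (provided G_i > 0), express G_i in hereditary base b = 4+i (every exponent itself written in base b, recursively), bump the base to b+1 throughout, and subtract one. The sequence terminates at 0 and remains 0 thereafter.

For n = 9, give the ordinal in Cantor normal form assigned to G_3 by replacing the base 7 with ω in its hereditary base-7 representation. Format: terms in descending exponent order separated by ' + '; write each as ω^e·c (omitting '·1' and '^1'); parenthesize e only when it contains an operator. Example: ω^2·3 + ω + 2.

step 0: 9 = 2·4 + 1; sub 5 for 4: 2·5 + 1; = 11; G_1 = 11−1 = 10
step 1: 10 = 2·5; sub 6 for 5: 2·6; = 12; G_2 = 12−1 = 11
step 2: 11 = 6 + 5; sub 7 for 6: 7 + 5; = 12; G_3 = 12−1 = 11
step 3: 11 = 7 + 4; sub 8 for 7: 8 + 4; = 12; G_4 = 12−1 = 11

ω + 4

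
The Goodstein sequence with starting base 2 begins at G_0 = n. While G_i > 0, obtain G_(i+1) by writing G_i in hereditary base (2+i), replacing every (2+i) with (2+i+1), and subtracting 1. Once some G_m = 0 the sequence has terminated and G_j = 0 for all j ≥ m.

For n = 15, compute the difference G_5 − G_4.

6261751

i=0: 15 = 2^(2 + 1) + 2^2 + 2 + 1 (b=2); 2→3: 3^(3 + 1) + 3^3 + 3 + 1 = 112; 112−1 = 111
i=1: 111 = 3^(3 + 1) + 3^3 + 3 (b=3); 3→4: 4^(4 + 1) + 4^4 + 4 = 1284; 1284−1 = 1283
i=2: 1283 = 4^(4 + 1) + 4^4 + 3 (b=4); 4→5: 5^(5 + 1) + 5^5 + 3 = 18753; 18753−1 = 18752
i=3: 18752 = 5^(5 + 1) + 5^5 + 2 (b=5); 5→6: 6^(6 + 1) + 6^6 + 2 = 326594; 326594−1 = 326593
i=4: 326593 = 6^(6 + 1) + 6^6 + 1 (b=6); 6→7: 7^(7 + 1) + 7^7 + 1 = 6588345; 6588345−1 = 6588344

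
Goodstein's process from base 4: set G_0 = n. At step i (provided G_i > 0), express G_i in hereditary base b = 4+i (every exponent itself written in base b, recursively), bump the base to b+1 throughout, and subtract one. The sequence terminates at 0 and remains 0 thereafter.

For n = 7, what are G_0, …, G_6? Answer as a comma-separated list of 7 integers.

7 —HB4→ 4 + 3 —bump→ 5 + 3 = 8 —(−1)→ 7
7 —HB5→ 5 + 2 —bump→ 6 + 2 = 8 —(−1)→ 7
7 —HB6→ 6 + 1 —bump→ 7 + 1 = 8 —(−1)→ 7
7 —HB7→ 7 —bump→ 8 = 8 —(−1)→ 7
7 —HB8→ 7 —bump→ 7 = 7 —(−1)→ 6
6 —HB9→ 6 —bump→ 6 = 6 —(−1)→ 5

7, 7, 7, 7, 7, 6, 5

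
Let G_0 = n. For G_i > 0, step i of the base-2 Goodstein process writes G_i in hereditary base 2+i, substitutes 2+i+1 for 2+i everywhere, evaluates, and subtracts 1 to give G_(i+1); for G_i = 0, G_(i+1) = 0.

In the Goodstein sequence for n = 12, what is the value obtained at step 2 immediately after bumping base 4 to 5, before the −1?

15686

[0] 12 ≡ 2^(2 + 1) + 2^2 (base 2). Lift 3: 108. −1: 107.
[1] 107 ≡ 3^(3 + 1) + 2·3^2 + 2·3 + 2 (base 3). Lift 4: 1066. −1: 1065.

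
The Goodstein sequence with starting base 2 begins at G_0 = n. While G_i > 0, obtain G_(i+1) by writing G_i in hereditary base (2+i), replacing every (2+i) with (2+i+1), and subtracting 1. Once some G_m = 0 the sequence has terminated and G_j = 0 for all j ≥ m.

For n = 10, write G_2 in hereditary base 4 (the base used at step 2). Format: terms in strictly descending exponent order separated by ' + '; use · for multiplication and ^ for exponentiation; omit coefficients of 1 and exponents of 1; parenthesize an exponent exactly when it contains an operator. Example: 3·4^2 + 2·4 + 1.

4^(4 + 1) + 1

10 —HB2→ 2^(2 + 1) + 2 —bump→ 3^(3 + 1) + 3 = 84 —(−1)→ 83
83 —HB3→ 3^(3 + 1) + 2 —bump→ 4^(4 + 1) + 2 = 1026 —(−1)→ 1025
1025 —HB4→ 4^(4 + 1) + 1 —bump→ 5^(5 + 1) + 1 = 15626 —(−1)→ 15625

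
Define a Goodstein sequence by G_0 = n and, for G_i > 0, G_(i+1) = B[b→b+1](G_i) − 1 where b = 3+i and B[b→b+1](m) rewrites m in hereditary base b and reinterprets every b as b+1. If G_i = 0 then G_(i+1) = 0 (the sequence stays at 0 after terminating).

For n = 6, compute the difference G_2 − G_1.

0

G_0=6  [base 3] 2·3  →[3↦4]→  2·4 = 8  −1 ⇒ G_1=7
G_1=7  [base 4] 4 + 3  →[4↦5]→  5 + 3 = 8  −1 ⇒ G_2=7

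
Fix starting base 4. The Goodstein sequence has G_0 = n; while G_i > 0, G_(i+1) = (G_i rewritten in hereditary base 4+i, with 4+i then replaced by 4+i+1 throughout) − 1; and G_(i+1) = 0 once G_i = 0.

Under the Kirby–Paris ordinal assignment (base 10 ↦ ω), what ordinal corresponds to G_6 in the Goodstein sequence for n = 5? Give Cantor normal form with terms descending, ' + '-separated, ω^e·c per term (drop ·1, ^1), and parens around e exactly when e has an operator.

i=0: 5 = 4 + 1 (b=4); 4→5: 5 + 1 = 6; 6−1 = 5
i=1: 5 = 5 (b=5); 5→6: 6 = 6; 6−1 = 5
i=2: 5 = 5 (b=6); 6→7: 5 = 5; 5−1 = 4
i=3: 4 = 4 (b=7); 7→8: 4 = 4; 4−1 = 3
i=4: 3 = 3 (b=8); 8→9: 3 = 3; 3−1 = 2
i=5: 2 = 2 (b=9); 9→10: 2 = 2; 2−1 = 1

1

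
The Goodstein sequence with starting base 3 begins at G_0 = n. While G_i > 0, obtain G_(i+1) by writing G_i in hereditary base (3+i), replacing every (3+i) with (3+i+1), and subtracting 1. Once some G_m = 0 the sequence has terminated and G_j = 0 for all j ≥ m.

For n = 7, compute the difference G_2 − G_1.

1

base 3: 7 = 2·3 + 1; at 4: 2·4 + 1 = 9; next = 8
base 4: 8 = 2·4; at 5: 2·5 = 10; next = 9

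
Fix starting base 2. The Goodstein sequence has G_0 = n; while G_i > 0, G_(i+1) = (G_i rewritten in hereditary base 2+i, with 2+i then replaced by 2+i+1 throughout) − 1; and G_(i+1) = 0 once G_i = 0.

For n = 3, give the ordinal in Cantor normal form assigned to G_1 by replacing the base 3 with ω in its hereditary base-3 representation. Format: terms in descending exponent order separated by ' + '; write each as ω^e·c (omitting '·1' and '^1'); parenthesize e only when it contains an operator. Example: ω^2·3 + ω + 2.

ω

base 2: 3 = 2 + 1; at 3: 3 + 1 = 4; next = 3
base 3: 3 = 3; at 4: 4 = 4; next = 3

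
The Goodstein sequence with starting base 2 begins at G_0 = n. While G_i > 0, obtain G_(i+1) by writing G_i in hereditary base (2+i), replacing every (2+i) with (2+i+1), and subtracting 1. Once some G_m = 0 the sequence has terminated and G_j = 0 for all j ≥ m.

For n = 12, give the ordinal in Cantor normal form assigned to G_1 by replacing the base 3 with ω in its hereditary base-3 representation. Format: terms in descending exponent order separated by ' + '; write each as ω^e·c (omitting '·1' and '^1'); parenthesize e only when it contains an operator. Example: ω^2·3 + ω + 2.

(0) 12|_2 = 2^(2 + 1) + 2^2 ↦ 3^(3 + 1) + 3^3|_3 = 108 ⇒ 107
(1) 107|_3 = 3^(3 + 1) + 2·3^2 + 2·3 + 2 ↦ 4^(4 + 1) + 2·4^2 + 2·4 + 2|_4 = 1066 ⇒ 1065

ω^(ω + 1) + ω^2·2 + ω·2 + 2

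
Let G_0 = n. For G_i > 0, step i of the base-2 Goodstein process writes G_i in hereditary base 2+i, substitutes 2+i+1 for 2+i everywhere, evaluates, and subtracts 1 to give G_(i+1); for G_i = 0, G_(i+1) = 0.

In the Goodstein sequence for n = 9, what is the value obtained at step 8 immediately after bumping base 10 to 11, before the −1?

base 2: 9 = 2^(2 + 1) + 1; at 3: 3^(3 + 1) + 1 = 82; next = 81
base 3: 81 = 3^(3 + 1); at 4: 4^(4 + 1) = 1024; next = 1023
base 4: 1023 = 3·4^4 + 3·4^3 + 3·4^2 + 3·4 + 3; at 5: 3·5^5 + 3·5^3 + 3·5^2 + 3·5 + 3 = 9843; next = 9842
base 5: 9842 = 3·5^5 + 3·5^3 + 3·5^2 + 3·5 + 2; at 6: 3·6^6 + 3·6^3 + 3·6^2 + 3·6 + 2 = 140744; next = 140743
base 6: 140743 = 3·6^6 + 3·6^3 + 3·6^2 + 3·6 + 1; at 7: 3·7^7 + 3·7^3 + 3·7^2 + 3·7 + 1 = 2471827; next = 2471826
base 7: 2471826 = 3·7^7 + 3·7^3 + 3·7^2 + 3·7; at 8: 3·8^8 + 3·8^3 + 3·8^2 + 3·8 = 50333400; next = 50333399
base 8: 50333399 = 3·8^8 + 3·8^3 + 3·8^2 + 2·8 + 7; at 9: 3·9^9 + 3·9^3 + 3·9^2 + 2·9 + 7 = 1162263922; next = 1162263921
base 9: 1162263921 = 3·9^9 + 3·9^3 + 3·9^2 + 2·9 + 6; at 10: 3·10^10 + 3·10^3 + 3·10^2 + 2·10 + 6 = 30000003326; next = 30000003325
base 10: 30000003325 = 3·10^10 + 3·10^3 + 3·10^2 + 2·10 + 5; at 11: 3·11^11 + 3·11^3 + 3·11^2 + 2·11 + 5 = 855935016216; next = 855935016215

855935016216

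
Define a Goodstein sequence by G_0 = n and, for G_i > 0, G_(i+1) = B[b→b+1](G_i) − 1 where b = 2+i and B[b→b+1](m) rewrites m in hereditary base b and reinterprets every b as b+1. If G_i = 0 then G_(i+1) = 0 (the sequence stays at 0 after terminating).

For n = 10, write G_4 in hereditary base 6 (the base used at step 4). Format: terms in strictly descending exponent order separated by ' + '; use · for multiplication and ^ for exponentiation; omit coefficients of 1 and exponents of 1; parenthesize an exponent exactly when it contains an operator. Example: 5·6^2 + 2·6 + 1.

5·6^6 + 5·6^5 + 5·6^4 + 5·6^3 + 5·6^2 + 5·6 + 5

step 0: 10 = 2^(2 + 1) + 2; sub 3 for 2: 3^(3 + 1) + 3; = 84; G_1 = 84−1 = 83
step 1: 83 = 3^(3 + 1) + 2; sub 4 for 3: 4^(4 + 1) + 2; = 1026; G_2 = 1026−1 = 1025
step 2: 1025 = 4^(4 + 1) + 1; sub 5 for 4: 5^(5 + 1) + 1; = 15626; G_3 = 15626−1 = 15625
step 3: 15625 = 5^(5 + 1); sub 6 for 5: 6^(6 + 1); = 279936; G_4 = 279936−1 = 279935
step 4: 279935 = 5·6^6 + 5·6^5 + 5·6^4 + 5·6^3 + 5·6^2 + 5·6 + 5; sub 7 for 6: 5·7^7 + 5·7^5 + 5·7^4 + 5·7^3 + 5·7^2 + 5·7 + 5; = 4215755; G_5 = 4215755−1 = 4215754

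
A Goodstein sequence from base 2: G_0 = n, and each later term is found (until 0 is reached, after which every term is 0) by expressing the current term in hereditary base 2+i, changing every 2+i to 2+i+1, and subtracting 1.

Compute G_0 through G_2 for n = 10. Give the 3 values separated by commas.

10, 83, 1025

10 —HB2→ 2^(2 + 1) + 2 —bump→ 3^(3 + 1) + 3 = 84 —(−1)→ 83
83 —HB3→ 3^(3 + 1) + 2 —bump→ 4^(4 + 1) + 2 = 1026 —(−1)→ 1025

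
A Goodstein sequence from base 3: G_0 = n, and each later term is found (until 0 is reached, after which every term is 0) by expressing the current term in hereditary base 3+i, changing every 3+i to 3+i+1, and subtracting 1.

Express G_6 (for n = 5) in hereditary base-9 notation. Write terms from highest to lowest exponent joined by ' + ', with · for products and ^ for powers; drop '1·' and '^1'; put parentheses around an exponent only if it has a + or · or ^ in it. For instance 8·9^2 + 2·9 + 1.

2

(0) 5|_3 = 3 + 2 ↦ 4 + 2|_4 = 6 ⇒ 5
(1) 5|_4 = 4 + 1 ↦ 5 + 1|_5 = 6 ⇒ 5
(2) 5|_5 = 5 ↦ 6|_6 = 6 ⇒ 5
(3) 5|_6 = 5 ↦ 5|_7 = 5 ⇒ 4
(4) 4|_7 = 4 ↦ 4|_8 = 4 ⇒ 3
(5) 3|_8 = 3 ↦ 3|_9 = 3 ⇒ 2
(6) 2|_9 = 2 ↦ 2|_10 = 2 ⇒ 1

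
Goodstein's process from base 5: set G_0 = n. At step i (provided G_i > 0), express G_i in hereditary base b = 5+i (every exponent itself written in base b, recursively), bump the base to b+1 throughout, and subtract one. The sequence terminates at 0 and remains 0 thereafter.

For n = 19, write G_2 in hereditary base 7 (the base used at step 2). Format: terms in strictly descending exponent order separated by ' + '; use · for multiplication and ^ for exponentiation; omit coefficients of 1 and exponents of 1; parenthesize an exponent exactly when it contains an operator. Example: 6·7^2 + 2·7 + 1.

3·7 + 2

G_0=19  [base 5] 3·5 + 4  →[5↦6]→  3·6 + 4 = 22  −1 ⇒ G_1=21
G_1=21  [base 6] 3·6 + 3  →[6↦7]→  3·7 + 3 = 24  −1 ⇒ G_2=23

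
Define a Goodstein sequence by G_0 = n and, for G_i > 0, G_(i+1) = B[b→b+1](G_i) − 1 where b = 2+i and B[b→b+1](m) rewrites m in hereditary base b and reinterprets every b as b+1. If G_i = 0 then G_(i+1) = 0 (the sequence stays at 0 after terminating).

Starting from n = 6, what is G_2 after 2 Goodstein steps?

257

base 2: 6 = 2^2 + 2; at 3: 3^3 + 3 = 30; next = 29
base 3: 29 = 3^3 + 2; at 4: 4^4 + 2 = 258; next = 257
base 4: 257 = 4^4 + 1; at 5: 5^5 + 1 = 3126; next = 3125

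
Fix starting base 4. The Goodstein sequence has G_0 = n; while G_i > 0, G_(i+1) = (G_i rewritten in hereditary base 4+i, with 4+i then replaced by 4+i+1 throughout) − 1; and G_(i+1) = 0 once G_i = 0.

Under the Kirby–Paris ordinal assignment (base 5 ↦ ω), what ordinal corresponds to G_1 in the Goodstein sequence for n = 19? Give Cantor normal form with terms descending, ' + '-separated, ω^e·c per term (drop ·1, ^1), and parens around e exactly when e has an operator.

base 4: 19 = 4^2 + 3; at 5: 5^2 + 3 = 28; next = 27
base 5: 27 = 5^2 + 2; at 6: 6^2 + 2 = 38; next = 37

ω^2 + 2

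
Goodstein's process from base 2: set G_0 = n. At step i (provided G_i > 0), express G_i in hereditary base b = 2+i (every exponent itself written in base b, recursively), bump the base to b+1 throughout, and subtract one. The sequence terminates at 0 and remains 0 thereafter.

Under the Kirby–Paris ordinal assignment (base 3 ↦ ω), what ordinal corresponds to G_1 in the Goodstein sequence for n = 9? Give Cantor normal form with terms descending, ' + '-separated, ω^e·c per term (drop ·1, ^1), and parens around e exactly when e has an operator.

G_0 = 9. HB_2(9) = 2^(2 + 1) + 1. Bump = 82. G_1 = 81.
G_1 = 81. HB_3(81) = 3^(3 + 1). Bump = 1024. G_2 = 1023.

ω^(ω + 1)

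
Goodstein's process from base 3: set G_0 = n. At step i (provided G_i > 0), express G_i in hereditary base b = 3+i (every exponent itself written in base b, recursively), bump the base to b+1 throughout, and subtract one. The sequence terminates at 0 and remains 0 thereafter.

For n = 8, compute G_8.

(0) 8|_3 = 2·3 + 2 ↦ 2·4 + 2|_4 = 10 ⇒ 9
(1) 9|_4 = 2·4 + 1 ↦ 2·5 + 1|_5 = 11 ⇒ 10
(2) 10|_5 = 2·5 ↦ 2·6|_6 = 12 ⇒ 11
(3) 11|_6 = 6 + 5 ↦ 7 + 5|_7 = 12 ⇒ 11
(4) 11|_7 = 7 + 4 ↦ 8 + 4|_8 = 12 ⇒ 11
(5) 11|_8 = 8 + 3 ↦ 9 + 3|_9 = 12 ⇒ 11
(6) 11|_9 = 9 + 2 ↦ 10 + 2|_10 = 12 ⇒ 11
(7) 11|_10 = 10 + 1 ↦ 11 + 1|_11 = 12 ⇒ 11
(8) 11|_11 = 11 ↦ 12|_12 = 12 ⇒ 11

11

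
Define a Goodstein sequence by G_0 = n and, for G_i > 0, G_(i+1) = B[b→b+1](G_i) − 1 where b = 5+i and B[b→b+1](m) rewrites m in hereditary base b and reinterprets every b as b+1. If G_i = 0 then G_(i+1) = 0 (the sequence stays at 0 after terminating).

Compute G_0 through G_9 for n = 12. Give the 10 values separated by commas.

[0] 12 ≡ 2·5 + 2 (base 5). Lift 6: 14. −1: 13.
[1] 13 ≡ 2·6 + 1 (base 6). Lift 7: 15. −1: 14.
[2] 14 ≡ 2·7 (base 7). Lift 8: 16. −1: 15.
[3] 15 ≡ 8 + 7 (base 8). Lift 9: 16. −1: 15.
[4] 15 ≡ 9 + 6 (base 9). Lift 10: 16. −1: 15.
[5] 15 ≡ 10 + 5 (base 10). Lift 11: 16. −1: 15.
[6] 15 ≡ 11 + 4 (base 11). Lift 12: 16. −1: 15.
[7] 15 ≡ 12 + 3 (base 12). Lift 13: 16. −1: 15.
[8] 15 ≡ 13 + 2 (base 13). Lift 14: 16. −1: 15.

12, 13, 14, 15, 15, 15, 15, 15, 15, 15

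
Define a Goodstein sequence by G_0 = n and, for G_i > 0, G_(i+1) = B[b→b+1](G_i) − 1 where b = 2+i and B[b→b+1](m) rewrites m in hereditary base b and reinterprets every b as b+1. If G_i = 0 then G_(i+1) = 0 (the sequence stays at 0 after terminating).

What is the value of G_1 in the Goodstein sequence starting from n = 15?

G_0 = 15. HB_2(15) = 2^(2 + 1) + 2^2 + 2 + 1. Bump = 112. G_1 = 111.
G_1 = 111. HB_3(111) = 3^(3 + 1) + 3^3 + 3. Bump = 1284. G_2 = 1283.

111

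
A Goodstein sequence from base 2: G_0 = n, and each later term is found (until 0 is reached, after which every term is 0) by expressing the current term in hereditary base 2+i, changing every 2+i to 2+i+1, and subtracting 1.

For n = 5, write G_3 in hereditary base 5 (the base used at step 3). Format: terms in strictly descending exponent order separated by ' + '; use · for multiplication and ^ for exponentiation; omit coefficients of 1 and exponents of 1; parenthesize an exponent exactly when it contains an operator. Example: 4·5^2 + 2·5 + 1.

3·5^3 + 3·5^2 + 3·5 + 2

5 —HB2→ 2^2 + 1 —bump→ 3^3 + 1 = 28 —(−1)→ 27
27 —HB3→ 3^3 —bump→ 4^4 = 256 —(−1)→ 255
255 —HB4→ 3·4^3 + 3·4^2 + 3·4 + 3 —bump→ 3·5^3 + 3·5^2 + 3·5 + 3 = 468 —(−1)→ 467
467 —HB5→ 3·5^3 + 3·5^2 + 3·5 + 2 —bump→ 3·6^3 + 3·6^2 + 3·6 + 2 = 776 —(−1)→ 775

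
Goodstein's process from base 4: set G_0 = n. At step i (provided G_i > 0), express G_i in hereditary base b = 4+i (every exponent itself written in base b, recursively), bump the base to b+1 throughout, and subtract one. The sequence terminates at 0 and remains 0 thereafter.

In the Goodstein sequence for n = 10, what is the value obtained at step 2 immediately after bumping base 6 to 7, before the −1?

14

G_0=10  [base 4] 2·4 + 2  →[4↦5]→  2·5 + 2 = 12  −1 ⇒ G_1=11
G_1=11  [base 5] 2·5 + 1  →[5↦6]→  2·6 + 1 = 13  −1 ⇒ G_2=12
G_2=12  [base 6] 2·6  →[6↦7]→  2·7 = 14  −1 ⇒ G_3=13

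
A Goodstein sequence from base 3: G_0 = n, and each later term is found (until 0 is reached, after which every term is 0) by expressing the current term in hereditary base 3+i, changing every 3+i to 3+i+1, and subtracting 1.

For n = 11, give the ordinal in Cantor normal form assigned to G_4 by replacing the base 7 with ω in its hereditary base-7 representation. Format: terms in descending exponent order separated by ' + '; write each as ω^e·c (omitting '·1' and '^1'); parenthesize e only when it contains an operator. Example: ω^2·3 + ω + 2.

G_0 = 11. HB_3(11) = 3^2 + 2. Bump = 18. G_1 = 17.
G_1 = 17. HB_4(17) = 4^2 + 1. Bump = 26. G_2 = 25.
G_2 = 25. HB_5(25) = 5^2. Bump = 36. G_3 = 35.
G_3 = 35. HB_6(35) = 5·6 + 5. Bump = 40. G_4 = 39.
G_4 = 39. HB_7(39) = 5·7 + 4. Bump = 44. G_5 = 43.

ω·5 + 4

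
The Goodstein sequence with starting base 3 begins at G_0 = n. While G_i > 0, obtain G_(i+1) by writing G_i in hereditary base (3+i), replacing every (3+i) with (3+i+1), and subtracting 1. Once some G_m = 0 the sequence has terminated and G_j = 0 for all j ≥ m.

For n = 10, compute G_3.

27

10 —HB3→ 3^2 + 1 —bump→ 4^2 + 1 = 17 —(−1)→ 16
16 —HB4→ 4^2 —bump→ 5^2 = 25 —(−1)→ 24
24 —HB5→ 4·5 + 4 —bump→ 4·6 + 4 = 28 —(−1)→ 27
27 —HB6→ 4·6 + 3 —bump→ 4·7 + 3 = 31 —(−1)→ 30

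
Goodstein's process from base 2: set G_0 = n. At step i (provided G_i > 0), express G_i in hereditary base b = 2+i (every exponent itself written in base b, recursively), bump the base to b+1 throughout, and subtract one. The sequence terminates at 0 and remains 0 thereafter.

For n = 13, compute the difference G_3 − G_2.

13 —HB2→ 2^(2 + 1) + 2^2 + 1 —bump→ 3^(3 + 1) + 3^3 + 1 = 109 —(−1)→ 108
108 —HB3→ 3^(3 + 1) + 3^3 —bump→ 4^(4 + 1) + 4^4 = 1280 —(−1)→ 1279
1279 —HB4→ 4^(4 + 1) + 3·4^3 + 3·4^2 + 3·4 + 3 —bump→ 5^(5 + 1) + 3·5^3 + 3·5^2 + 3·5 + 3 = 16093 —(−1)→ 16092

14813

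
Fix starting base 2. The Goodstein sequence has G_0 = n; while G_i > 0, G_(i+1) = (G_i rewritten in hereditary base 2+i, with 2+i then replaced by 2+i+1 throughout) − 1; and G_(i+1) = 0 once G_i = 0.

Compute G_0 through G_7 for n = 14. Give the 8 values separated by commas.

G_0=14  [base 2] 2^(2 + 1) + 2^2 + 2  →[2↦3]→  3^(3 + 1) + 3^3 + 3 = 111  −1 ⇒ G_1=110
G_1=110  [base 3] 3^(3 + 1) + 3^3 + 2  →[3↦4]→  4^(4 + 1) + 4^4 + 2 = 1282  −1 ⇒ G_2=1281
G_2=1281  [base 4] 4^(4 + 1) + 4^4 + 1  →[4↦5]→  5^(5 + 1) + 5^5 + 1 = 18751  −1 ⇒ G_3=18750
G_3=18750  [base 5] 5^(5 + 1) + 5^5  →[5↦6]→  6^(6 + 1) + 6^6 = 326592  −1 ⇒ G_4=326591
G_4=326591  [base 6] 6^(6 + 1) + 5·6^5 + 5·6^4 + 5·6^3 + 5·6^2 + 5·6 + 5  →[6↦7]→  7^(7 + 1) + 5·7^5 + 5·7^4 + 5·7^3 + 5·7^2 + 5·7 + 5 = 5862841  −1 ⇒ G_5=5862840
G_5=5862840  [base 7] 7^(7 + 1) + 5·7^5 + 5·7^4 + 5·7^3 + 5·7^2 + 5·7 + 4  →[7↦8]→  8^(8 + 1) + 5·8^5 + 5·8^4 + 5·8^3 + 5·8^2 + 5·8 + 4 = 134404972  −1 ⇒ G_6=134404971
G_6=134404971  [base 8] 8^(8 + 1) + 5·8^5 + 5·8^4 + 5·8^3 + 5·8^2 + 5·8 + 3  →[8↦9]→  9^(9 + 1) + 5·9^5 + 5·9^4 + 5·9^3 + 5·9^2 + 5·9 + 3 = 3487116549  −1 ⇒ G_7=3487116548

14, 110, 1281, 18750, 326591, 5862840, 134404971, 3487116548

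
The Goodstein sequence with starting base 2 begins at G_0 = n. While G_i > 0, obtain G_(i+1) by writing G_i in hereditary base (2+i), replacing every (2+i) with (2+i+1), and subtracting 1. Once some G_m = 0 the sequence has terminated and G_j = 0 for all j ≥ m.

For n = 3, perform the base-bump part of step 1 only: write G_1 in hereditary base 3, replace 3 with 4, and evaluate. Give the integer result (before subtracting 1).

i=0: 3 = 2 + 1 (b=2); 2→3: 3 + 1 = 4; 4−1 = 3
i=1: 3 = 3 (b=3); 3→4: 4 = 4; 4−1 = 3

4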